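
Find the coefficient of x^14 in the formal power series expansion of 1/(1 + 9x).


Write 1/(1 + c x) = 1/(1 - (-c) x) and apply the geometric-series identity
1/(1 - y) = sum_{k>=0} y^k to get 1/(1 + c x) = sum_{k>=0} (-c)^k x^k.
So the coefficient of x^k is (-c)^k = (-1)^k * c^k.
Here c = 9 and k = 14:
(-9)^14 = 1 * 22876792454961 = 22876792454961

22876792454961


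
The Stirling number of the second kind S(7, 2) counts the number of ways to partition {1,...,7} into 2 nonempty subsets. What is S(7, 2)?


Using the explicit formula S(n,k) = (1/k!) sum_{j=0}^{k} (-1)^(k-j) C(k,j) j^n:
S(7, 2) = 63
Equivalently, S(n,k) is n! times the coefficient of x^n in the EGF (e^x - 1)^k / k!.

63


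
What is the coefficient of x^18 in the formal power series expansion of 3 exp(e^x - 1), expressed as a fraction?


exp(e^x - 1) is the exponential generating function for the Bell numbers Bell_k: exp(e^x - 1) = sum_{k>=0} Bell_k x^k / k!.
So the coefficient of x^18 in 3 exp(e^x - 1) is 3 Bell_18 / 18!.
Computing: Bell_18 = 682076806159 and 18! = 6402373705728000, giving
3 * 682076806159/6402373705728000 = 97439543737/304874938368000.

97439543737/304874938368000


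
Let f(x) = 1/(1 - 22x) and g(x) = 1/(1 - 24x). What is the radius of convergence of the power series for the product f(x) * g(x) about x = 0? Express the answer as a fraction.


The radius of 1/(1 - 22x) is 1/22 (nearest singularity at x = 1/22), and the radius of 1/(1 - 24x) is 1/24.
The product f(x)*g(x) = 1/((1 - 22x)(1 - 24x)) has singularities at both 1/22 and 1/24, so its radius of convergence is the distance to the nearest one:
min(1/22, 1/24) = 1/24.

1/24


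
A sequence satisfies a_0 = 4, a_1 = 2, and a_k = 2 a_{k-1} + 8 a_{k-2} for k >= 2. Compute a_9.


The characteristic equation is t^2 - 2 t - 8 = 0, with roots r_1 = 4 and r_2 = -2 (so c_1 = r_1 + r_2, c_2 = -r_1 r_2 as required).
One can use the closed form a_n = A r_1^n + B r_2^n, but direct iteration is more reliable:
a_0 = 4, a_1 = 2, a_2 = 36, a_3 = 88, a_4 = 464, a_5 = 1632, a_6 = 6976, a_7 = 27008, a_8 = 109824, a_9 = 435712.
So a_9 = 435712.

435712


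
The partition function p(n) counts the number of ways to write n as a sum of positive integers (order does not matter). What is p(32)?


Using the generating function prod_{k>=1} 1/(1-x^k), we compute p(32).
By dynamic programming over parts 1 through 32:
p(32) = 8349

8349


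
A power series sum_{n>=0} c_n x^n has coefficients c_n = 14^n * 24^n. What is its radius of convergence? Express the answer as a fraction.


By the root test (Cauchy-Hadamard), the radius is R = 1 / limsup_n |c_n|^(1/n).
Here |c_n|^(1/n) = (14^n * 24^n)^(1/n) = 14 * 24 = 336 for all n.
So R = 1/336 = 1/336.

1/336


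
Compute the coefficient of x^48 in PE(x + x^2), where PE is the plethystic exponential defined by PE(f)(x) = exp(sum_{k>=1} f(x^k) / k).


With f(x) = x + x^2, the exponent is sum_{k>=1} (x^k + x^(2k)) / k = -ln(1 - x) - ln(1 - x^2). Exponentiating:
PE(x + x^2) = 1 / ((1 - x)(1 - x^2)).
This is the generating function for partitions of n into parts of size 1 or 2. The number of 2's can be any j in 0..24, and the rest are 1's, so
[x^48] = floor(48/2) + 1 = 25.

25


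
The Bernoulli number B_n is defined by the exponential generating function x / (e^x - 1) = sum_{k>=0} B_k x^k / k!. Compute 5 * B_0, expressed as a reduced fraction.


Bernoulli numbers can also be computed recursively via B_0 = 1 and sum_{j=0}^{m} C(m+1, j) B_j = 0 for m >= 1. Odd-index Bernoulli numbers vanish for k >= 3.
Computing B_0 = 1, so 5 * B_0 = 5 * 1 = 5.

5


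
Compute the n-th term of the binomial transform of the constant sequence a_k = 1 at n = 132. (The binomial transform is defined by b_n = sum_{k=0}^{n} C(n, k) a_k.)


With a_k = 1 for all k, b_n = sum_{k=0}^{n} C(n, k) = 2^n by the binomial theorem.
For n = 132: 2^132 = 5444517870735015415413993718908291383296.

5444517870735015415413993718908291383296


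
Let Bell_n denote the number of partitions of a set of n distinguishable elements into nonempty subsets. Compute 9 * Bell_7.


Bell_7 can be computed from the Bell triangle or from Dobinski's identity Bell_n = (1/e) * sum_{k>=0} k^n / k!.
Computing Bell_7 = 877.
Then 9 * 877 = 7893.

7893


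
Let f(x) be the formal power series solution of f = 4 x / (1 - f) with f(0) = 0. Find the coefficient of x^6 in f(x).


Apply Lagrange inversion: f = 4 x * phi(f) with phi(t) = 1/(1 - t), so
[x^n] f = 4^n * (1/n) [t^(n-1)] phi(t)^n = 4^n * (1/n) [t^(n-1)] (1 - t)^(-n) = 4^n * (1/n) C(2n - 2, n - 1) = 4^n * C_{n-1}.
For n = 6: C_5 = C(10, 5) / 6 = 252/6 = 42.
With the 4^6 = 4096 factor, the coefficient is 4096 * 42 = 172032.

172032


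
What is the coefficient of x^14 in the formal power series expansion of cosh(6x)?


The Maclaurin series is cosh(t) = sum_{m>=0} t^(2m) / (2m)!, so substituting t = 6x, only even powers of x are nonzero, with coefficient of x^(2m) equal to 6^(2m) / (2m)!.
For x^14 the coefficient is 6^14/14! = 78364164096/87178291200 = 157464/175175.

157464/175175


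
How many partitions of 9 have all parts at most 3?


Using the generating function (1-x)^(-1)(1-x^2)^(-1)(1-x^3)^(-1),
the coefficient of x^9 counts these restricted partitions.
Result = 12

12


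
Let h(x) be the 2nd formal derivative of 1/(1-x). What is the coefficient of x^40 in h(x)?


Differentiating 2 times: d^2/dx^2 [1/(1-x)] = 2!/(1-x)^3.
The expansion 1/(1-x)^3 = sum_{k>=0} C(k+2, 2) x^k, so the coefficient of x^n in 2!/(1-x)^3 is 2! * C(n+2, 2).
For n = 40: 2 * C(42, 2) = 2 * 861 = 1722

1722


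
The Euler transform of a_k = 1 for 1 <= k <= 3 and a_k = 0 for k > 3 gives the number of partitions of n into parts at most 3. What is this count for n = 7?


Partitions of 7 into parts at most 3:
Using generating function (1-x)^(-1)(1-x^2)^(-1)(1-x^3)^(-1),
the coefficient of x^7 = 8

8


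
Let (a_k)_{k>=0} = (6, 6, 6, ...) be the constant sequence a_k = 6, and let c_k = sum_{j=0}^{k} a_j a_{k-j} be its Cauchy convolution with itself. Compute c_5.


Since a_j = 6 for all j >= 0, the convolution sum becomes
c_k = sum_{j=0}^{k} 6 * 6 = 36 * (k + 1).
Equivalently, the generating function of (a_k) is 6/(1 - x) and its square is 36/(1 - x)^2 = sum_{k>=0} 36(k + 1) x^k.
For k = 5: 36 * 6 = 216.

216


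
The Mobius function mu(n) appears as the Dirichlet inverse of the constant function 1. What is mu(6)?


6 = 2 * 3 (all distinct primes).
mu(6) = (-1)^2 = 1

1


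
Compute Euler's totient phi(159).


phi(n) counts integers in [1, n] coprime to n. Using the multiplicative formula phi(n) = n * prod_{p | n} (1 - 1/p):
159 = 3 * 53, so
phi(159) = 159 * (1 - 1/3) * (1 - 1/53) = 104.

104


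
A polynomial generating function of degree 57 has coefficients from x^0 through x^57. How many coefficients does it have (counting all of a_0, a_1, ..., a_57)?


A polynomial of degree 57 takes the form a_0 + a_1 x + ... + a_57 x^57.
The number of coefficients is 57 + 1 = 58.

58


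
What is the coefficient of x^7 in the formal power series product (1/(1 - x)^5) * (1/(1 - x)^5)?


Combine the factors: (1/(1 - x)^5) * (1/(1 - x)^5) = 1/(1 - x)^10.
Then use 1/(1 - x)^r = sum_{k>=0} C(k + r - 1, r - 1) x^k with r = 10 and k = 7:
C(16, 9) = 11440.

11440


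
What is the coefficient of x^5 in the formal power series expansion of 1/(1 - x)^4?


The negative binomial / multiset identity is
1/(1 - x)^r = sum_{k>=0} C(k + r - 1, r - 1) x^k.
Here r = 4 and k = 5, so the coefficient is
C(5 + 3, 3) = C(8, 3)
= 56

56


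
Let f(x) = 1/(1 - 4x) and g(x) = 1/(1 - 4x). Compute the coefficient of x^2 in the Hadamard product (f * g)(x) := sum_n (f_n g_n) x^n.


f has coefficients f_k = 4^k and g has coefficients g_k = 4^k, so the Hadamard product has coefficient (f*g)_k = 4^k * 4^k = 16^k.
For k = 2: 16^2 = 256.

256


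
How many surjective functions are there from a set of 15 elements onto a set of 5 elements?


By inclusion-exclusion on which target elements are missed, the number of surjections from an n-set onto a k-set is
surj(n, k) = sum_{j=0}^{k} (-1)^j C(k, j) (k - j)^n.
Equivalently surj(n, k) = k! * S(n, k), where S(n, k) is the Stirling number of the second kind.
For n = 15, k = 5:
S(15, 5) = 210766920, so
surj = 5! * 210766920 = 120 * 210766920 = 25292030400.

25292030400


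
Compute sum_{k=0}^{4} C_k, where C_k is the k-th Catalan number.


C_0 through C_4: 1, 1, 2, 5, 14
Sum = 1 + 1 + 2 + 5 + 14
= 23

23


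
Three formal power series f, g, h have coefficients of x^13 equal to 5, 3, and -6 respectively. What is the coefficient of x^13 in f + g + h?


Series addition is componentwise:
5 + 3 + -6
= 2

2


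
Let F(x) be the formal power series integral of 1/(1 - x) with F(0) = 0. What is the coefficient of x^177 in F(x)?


1/(1 - x) = sum_{k>=0} x^k. Integrating termwise and using F(0) = 0 gives
F(x) = sum_{k>=0} x^(k+1) / (k+1) = sum_{m>=1} x^m / m = -ln(1 - x).
So the coefficient of x^177 is 1/177 = 1/177.

1/177


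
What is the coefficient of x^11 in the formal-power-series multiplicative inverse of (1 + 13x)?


The inverse is 1/(1 + 13x). Apply the geometric identity 1/(1 - y) = sum_{k>=0} y^k with y = -13x:
1/(1 + 13x) = sum_{k>=0} (-13)^k x^k.
So the coefficient of x^11 is (-13)^11 = -1792160394037.

-1792160394037


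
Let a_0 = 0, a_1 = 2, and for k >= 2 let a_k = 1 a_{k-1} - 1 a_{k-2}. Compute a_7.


Iterating the recurrence forward:
a_0 = 0
a_1 = 2
a_2 = 1*2 - 1*0 = 2
a_3 = 1*2 - 1*2 = 0
a_4 = 1*0 - 1*2 = -2
a_5 = 1*-2 - 1*0 = -2
a_6 = 1*-2 - 1*-2 = 0
a_7 = 1*0 - 1*-2 = 2
So a_7 = 2.

2


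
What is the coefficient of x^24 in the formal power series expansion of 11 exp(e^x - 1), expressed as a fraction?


exp(e^x - 1) is the exponential generating function for the Bell numbers Bell_k: exp(e^x - 1) = sum_{k>=0} Bell_k x^k / k!.
So the coefficient of x^24 in 11 exp(e^x - 1) is 11 Bell_24 / 24!.
Computing: Bell_24 = 445958869294805289 and 24! = 620448401733239439360000, giving
11 * 445958869294805289/620448401733239439360000 = 148652956431601763/18801466719189073920000.

148652956431601763/18801466719189073920000


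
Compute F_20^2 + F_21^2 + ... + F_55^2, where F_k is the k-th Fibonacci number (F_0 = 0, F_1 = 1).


There is a standard identity sum_{k=0}^{N} F_k^2 = F_N * F_{N+1} (proved inductively from the telescoping relation F_k^2 = F_k F_{k+1} - F_{k-1} F_k). Then
sum_{k=20}^{55} F_k^2 = F_55 F_56 - F_19 F_20.
Computing: F_55 = 139583862445, F_56 = 225851433717, F_19 = 4181, F_20 = 6765.
Sum = 139583862445 * 225851433717 - 4181 * 6765 = 31525215456959734773600.

31525215456959734773600


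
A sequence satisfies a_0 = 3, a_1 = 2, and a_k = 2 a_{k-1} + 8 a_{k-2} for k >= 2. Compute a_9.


The characteristic equation is t^2 - 2 t - 8 = 0, with roots r_1 = 4 and r_2 = -2 (so c_1 = r_1 + r_2, c_2 = -r_1 r_2 as required).
One can use the closed form a_n = A r_1^n + B r_2^n, but direct iteration is more reliable:
a_0 = 3, a_1 = 2, a_2 = 28, a_3 = 72, a_4 = 368, a_5 = 1312, a_6 = 5568, a_7 = 21632, a_8 = 87808, a_9 = 348672.
So a_9 = 348672.

348672


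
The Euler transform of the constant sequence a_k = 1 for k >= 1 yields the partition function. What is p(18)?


The Euler transform converts the sequence a_k = 1 into the number of integer partitions.
Using the recurrence or dynamic programming:
p(18) = 385

385


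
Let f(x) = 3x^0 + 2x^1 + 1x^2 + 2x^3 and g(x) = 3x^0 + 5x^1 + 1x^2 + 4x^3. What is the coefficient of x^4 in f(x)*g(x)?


Cauchy product at x^4:
2*4 + 1*1 + 2*5
= 19

19


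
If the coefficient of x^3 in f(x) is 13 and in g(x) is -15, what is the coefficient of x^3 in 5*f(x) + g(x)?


Scalar multiplication scales coefficients: 5 * 13 = 65.
Then add the g coefficient: 65 + -15
= 50

50


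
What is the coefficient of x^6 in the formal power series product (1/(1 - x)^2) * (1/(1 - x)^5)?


Combine the factors: (1/(1 - x)^2) * (1/(1 - x)^5) = 1/(1 - x)^7.
Then use 1/(1 - x)^r = sum_{k>=0} C(k + r - 1, r - 1) x^k with r = 7 and k = 6:
C(12, 6) = 924.

924


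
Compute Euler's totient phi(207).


phi(n) counts integers in [1, n] coprime to n. Using the multiplicative formula phi(n) = n * prod_{p | n} (1 - 1/p):
207 = 3^2 * 23, so
phi(207) = 207 * (1 - 1/3) * (1 - 1/23) = 132.

132


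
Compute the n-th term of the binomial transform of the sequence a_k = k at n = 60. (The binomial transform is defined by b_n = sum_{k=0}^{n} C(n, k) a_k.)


With a_k = k, b_n = sum_{k=0}^{n} C(n, k) k. Using k * C(n, k) = n * C(n-1, k-1) gives b_n = n * sum_{k>=1} C(n-1, k-1) = n * 2^(n-1).
For n = 60: 60 * 2^59 = 60 * 576460752303423488 = 34587645138205409280.

34587645138205409280


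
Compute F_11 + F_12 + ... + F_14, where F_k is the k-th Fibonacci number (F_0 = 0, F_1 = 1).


Use the identity sum_{k=0}^{N} F_k = F_{N+2} - 1 (which follows from F_{k+2} - F_{k+1} = F_k). Then
sum_{k=11}^{14} F_k = (F_{16} - 1) - (F_{12} - 1) = F_{16} - F_{12}.
Computing: F_{16} = 987, F_{12} = 144, so
Sum = 987 - 144 = 843.

843


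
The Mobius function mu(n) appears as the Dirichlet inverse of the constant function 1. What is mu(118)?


118 = 2 * 59 (all distinct primes).
mu(118) = (-1)^2 = 1

1


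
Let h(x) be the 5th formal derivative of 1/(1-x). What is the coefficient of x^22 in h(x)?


Differentiating 5 times: d^5/dx^5 [1/(1-x)] = 5!/(1-x)^6.
The expansion 1/(1-x)^6 = sum_{k>=0} C(k+5, 5) x^k, so the coefficient of x^n in 5!/(1-x)^6 is 5! * C(n+5, 5).
For n = 22: 120 * C(27, 5) = 120 * 80730 = 9687600

9687600


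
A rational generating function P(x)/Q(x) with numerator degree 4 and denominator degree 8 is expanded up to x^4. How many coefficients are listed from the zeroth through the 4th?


Expanding up to x^4 gives the coefficients for x^0, x^1, ..., x^4.
That is 4 + 1 = 5 coefficients in total.

5


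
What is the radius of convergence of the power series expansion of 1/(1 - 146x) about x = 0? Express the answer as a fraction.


Expanding 1/(1 - 146x) = sum_{k>=0} 146^k x^k, the series converges when |146x| < 1, i.e., |x| < 1/146.
So the radius of convergence is 1/146 = 1/146.

1/146


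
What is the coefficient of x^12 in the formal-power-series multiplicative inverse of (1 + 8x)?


The inverse is 1/(1 + 8x). Apply the geometric identity 1/(1 - y) = sum_{k>=0} y^k with y = -8x:
1/(1 + 8x) = sum_{k>=0} (-8)^k x^k.
So the coefficient of x^12 is (-8)^12 = 68719476736.

68719476736


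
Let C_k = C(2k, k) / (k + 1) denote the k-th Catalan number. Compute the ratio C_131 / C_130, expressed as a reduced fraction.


Using C_k = (2k)! / (k! (k+1)!), the ratio C_{k+1}/C_k simplifies to
C_{k+1}/C_k = [(2k+2)! / ((k+1)! (k+2)!)] * [k! (k+1)! / (2k)!]
 = (2k+2)(2k+1) / ((k+1)(k+2)) = 2(2k+1) / (k+2).
For k = 130: 2(2*130 + 1) / (130 + 2) = 522/132 = 87/22.

87/22


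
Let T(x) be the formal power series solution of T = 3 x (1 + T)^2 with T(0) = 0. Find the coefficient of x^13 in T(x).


Apply the Lagrange inversion formula: if T = 3 x * phi(T) with phi(t) = (1 + t)^2, then [x^n] T = 3^n * (1/n) [t^(n-1)] phi(t)^n = 3^n * (1/n) [t^(n-1)] (1 + t)^(2n) = 3^n * (1/n) C(2n, n-1).
Using the identity C(2n, n-1) = C(2n, n) * n / (n+1), the unscaled factor equals C(2n, n) / (n+1) = C_n, the n-th Catalan number.
For n = 13: C_13 = C(26, 13) / 14 = 10400600/14 = 742900.
With the 3^13 = 1594323 factor, the coefficient is 1594323 * 742900 = 1184422556700.

1184422556700


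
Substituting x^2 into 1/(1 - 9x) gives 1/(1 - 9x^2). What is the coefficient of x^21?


Since 1/(1 - 9x^2) only has even powers of x,
the coefficient of x^21 (odd) is 0.

0


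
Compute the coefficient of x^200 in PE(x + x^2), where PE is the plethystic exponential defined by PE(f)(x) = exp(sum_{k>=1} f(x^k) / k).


With f(x) = x + x^2, the exponent is sum_{k>=1} (x^k + x^(2k)) / k = -ln(1 - x) - ln(1 - x^2). Exponentiating:
PE(x + x^2) = 1 / ((1 - x)(1 - x^2)).
This is the generating function for partitions of n into parts of size 1 or 2. The number of 2's can be any j in 0..100, and the rest are 1's, so
[x^200] = floor(200/2) + 1 = 101.

101


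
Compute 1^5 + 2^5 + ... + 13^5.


This power sum has a closed form given by Faulhaber's formula
sum_{k=1}^{m} k^p = (1 / (p + 1)) * sum_{j=0}^{p} C(p + 1, j) B_j m^(p + 1 - j),
but for small m direct computation is fastest:
1 + 32 + 243 + 1024 + 3125 + 7776 + 16807 + 32768 + 59049 + 100000 + 161051 + 248832 + 371293 = 1002001.

1002001


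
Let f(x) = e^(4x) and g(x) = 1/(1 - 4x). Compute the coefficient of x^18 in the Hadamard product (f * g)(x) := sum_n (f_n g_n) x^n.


Expanding: f_k = 4^k/k! (from e^(4x)) and g_k = 4^k (from 1/(1 - 4x)). So the Hadamard coefficient (f * g)_k = 4^k 4^k / k! = (16)^k / k!.
For k = 18: 16^18/18! = 4722366482869645213696/6402373705728000 = 72057594037927936/97692469875.

72057594037927936/97692469875


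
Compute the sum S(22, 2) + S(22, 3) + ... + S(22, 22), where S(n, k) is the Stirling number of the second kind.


By definition, S(n, k) counts partitions of an n-set into exactly k nonempty blocks.
Computing row n = 22 for k = 2..22:
S(22, k): 2097151, 5228079450, 727778623825, 19137821912055, 163305339345225, 602762379967440, 1142399079991620, 1241963303533920, 835143799377954, 366282500870286, 108823356051137, 22496861868481, 3295165281331, 345615943200, 26046574004, 1404142047, 53374629, 1389850, 23485, 231, 1
Sum = 4506715738447322.

4506715738447322


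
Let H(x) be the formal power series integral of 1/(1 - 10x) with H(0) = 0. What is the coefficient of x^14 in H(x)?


1/(1 - 10x) = sum_{k>=0} 10^k x^k. Integrating termwise with H(0) = 0:
H(x) = sum_{k>=0} 10^k x^(k+1) / (k+1) = sum_{m>=1} 10^(m-1) x^m / m.
For m = 14: 10^13/14 = 10000000000000/14 = 5000000000000/7.

5000000000000/7


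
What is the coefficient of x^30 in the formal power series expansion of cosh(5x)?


The Maclaurin series is cosh(t) = sum_{m>=0} t^(2m) / (2m)!, so substituting t = 5x, only even powers of x are nonzero, with coefficient of x^(2m) equal to 5^(2m) / (2m)!.
For x^30 the coefficient is 5^30/30! = 931322574615478515625/265252859812191058636308480000000 = 11920928955078125/3395236605596045550544748544.

11920928955078125/3395236605596045550544748544


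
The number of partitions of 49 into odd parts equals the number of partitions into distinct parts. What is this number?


Computing partitions of 49 into odd parts (1, 3, 5, ...):
Using the generating function prod_{k>=0} 1/(1-x^(2k+1)),
the count is 3264

3264


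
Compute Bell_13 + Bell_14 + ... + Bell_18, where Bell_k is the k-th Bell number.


Recall Bell_k counts set partitions of a k-set (with Bell_0 = 1 by convention).
Bell_13 through Bell_18: 27644437, 190899322, 1382958545, 10480142147, 82864869804, 682076806159
Sum = 27644437 + 190899322 + 1382958545 + 10480142147 + 82864869804 + 682076806159 = 777023320414.

777023320414


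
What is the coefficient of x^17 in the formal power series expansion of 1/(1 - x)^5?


The negative binomial / multiset identity is
1/(1 - x)^r = sum_{k>=0} C(k + r - 1, r - 1) x^k.
Here r = 5 and k = 17, so the coefficient is
C(17 + 4, 4) = C(21, 4)
= 5985

5985


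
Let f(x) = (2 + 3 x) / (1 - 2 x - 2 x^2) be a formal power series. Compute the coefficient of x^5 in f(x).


Write f(x) = sum_{k>=0} a_k x^k. Multiplying both sides by 1 - 2 x - 2 x^2 gives
(1 - 2 x - 2 x^2) sum_{k>=0} a_k x^k = 2 + 3 x.
Matching coefficients:
 x^0: a_0 = 2
 x^1: a_1 - 2 a_0 = 3  =>  a_1 = 2*2 + 3 = 7
 x^k (k >= 2): a_k = 2 a_{k-1} + 2 a_{k-2}.
Iterating: a_2 = 18, a_3 = 50, a_4 = 136, a_5 = 372.
So the coefficient of x^5 is 372.

372


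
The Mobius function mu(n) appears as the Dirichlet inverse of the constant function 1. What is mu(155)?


155 = 5 * 31 (all distinct primes).
mu(155) = (-1)^2 = 1

1


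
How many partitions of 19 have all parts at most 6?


Using the generating function (1-x)^(-1)(1-x^2)^(-1)...(1-x^6)^(-1),
the coefficient of x^19 counts these restricted partitions.
Result = 235

235


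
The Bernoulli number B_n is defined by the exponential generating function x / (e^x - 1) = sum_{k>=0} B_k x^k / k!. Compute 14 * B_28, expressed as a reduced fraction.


Bernoulli numbers can also be computed recursively via B_0 = 1 and sum_{j=0}^{m} C(m+1, j) B_j = 0 for m >= 1. Odd-index Bernoulli numbers vanish for k >= 3.
Computing B_28 = -23749461029/870, so 14 * B_28 = 14 * -23749461029/870 = -166246227203/435.

-166246227203/435


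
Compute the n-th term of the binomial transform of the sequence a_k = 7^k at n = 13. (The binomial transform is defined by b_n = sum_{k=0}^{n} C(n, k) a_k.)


With a_k = 7^k, b_n = sum_{k=0}^{n} C(n, k) 7^k = (1 + 7)^n by the binomial theorem.
For n = 13: (1 + 7)^13 = 8^13 = 549755813888.

549755813888


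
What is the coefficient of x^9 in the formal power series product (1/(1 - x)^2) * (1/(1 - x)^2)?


Combine the factors: (1/(1 - x)^2) * (1/(1 - x)^2) = 1/(1 - x)^4.
Then use 1/(1 - x)^r = sum_{k>=0} C(k + r - 1, r - 1) x^k with r = 4 and k = 9:
C(12, 3) = 220.

220


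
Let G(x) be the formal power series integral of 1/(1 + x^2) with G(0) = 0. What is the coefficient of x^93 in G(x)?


1/(1 + x^2) = sum_{j>=0} (-1)^j x^(2j). Integrating termwise with G(0) = 0:
G(x) = sum_{j>=0} (-1)^j x^(2j+1) / (2j+1) = arctan(x).
Only odd powers are nonzero. For x^93 write 93 = 2*46 + 1, giving
(-1)^46 / 93 = 1/93 = 1/93.

1/93


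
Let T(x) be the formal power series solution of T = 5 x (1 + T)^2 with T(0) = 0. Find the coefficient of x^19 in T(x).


Apply the Lagrange inversion formula: if T = 5 x * phi(T) with phi(t) = (1 + t)^2, then [x^n] T = 5^n * (1/n) [t^(n-1)] phi(t)^n = 5^n * (1/n) [t^(n-1)] (1 + t)^(2n) = 5^n * (1/n) C(2n, n-1).
Using the identity C(2n, n-1) = C(2n, n) * n / (n+1), the unscaled factor equals C(2n, n) / (n+1) = C_n, the n-th Catalan number.
For n = 19: C_19 = C(38, 19) / 20 = 35345263800/20 = 1767263190.
With the 5^19 = 19073486328125 factor, the coefficient is 19073486328125 * 1767263190 = 33707870292663574218750.

33707870292663574218750


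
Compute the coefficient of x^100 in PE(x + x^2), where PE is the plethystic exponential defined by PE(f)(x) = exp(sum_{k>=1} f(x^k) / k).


With f(x) = x + x^2, the exponent is sum_{k>=1} (x^k + x^(2k)) / k = -ln(1 - x) - ln(1 - x^2). Exponentiating:
PE(x + x^2) = 1 / ((1 - x)(1 - x^2)).
This is the generating function for partitions of n into parts of size 1 or 2. The number of 2's can be any j in 0..50, and the rest are 1's, so
[x^100] = floor(100/2) + 1 = 51.

51


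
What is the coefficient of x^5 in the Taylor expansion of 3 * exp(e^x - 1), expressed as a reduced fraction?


exp(e^x - 1) = sum_{k>=0} Bell_k x^k / k!, where Bell_k is the k-th Bell number.
So the coefficient of x^5 is 3 * Bell_5 / 5!.
Computing: Bell_5 = 52 and 5! = 120, giving
3 * 52/120 = 13/10.

13/10


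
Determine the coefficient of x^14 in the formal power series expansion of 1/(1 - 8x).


The geometric series identity gives 1/(1 - c x) = sum_{k>=0} c^k x^k, so the coefficient of x^k is c^k.
Here c = 8 and k = 14.
Computing: 8^14 = 4398046511104

4398046511104


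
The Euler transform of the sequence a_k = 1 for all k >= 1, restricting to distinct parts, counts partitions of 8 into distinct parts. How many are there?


Partitions of 8 into distinct parts can be computed via generating function.
Product (1+x)(1+x^2)(1+x^3)...
The coefficient of x^8 = 6

6


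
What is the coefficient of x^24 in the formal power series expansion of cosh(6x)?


The Maclaurin series is cosh(t) = sum_{m>=0} t^(2m) / (2m)!, so substituting t = 6x, only even powers of x are nonzero, with coefficient of x^(2m) equal to 6^(2m) / (2m)!.
For x^24 the coefficient is 6^24/24! = 4738381338321616896/620448401733239439360000 = 19131876/2505147019375.

19131876/2505147019375


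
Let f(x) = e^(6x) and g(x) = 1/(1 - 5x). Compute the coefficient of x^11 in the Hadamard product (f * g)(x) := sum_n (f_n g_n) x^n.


Expanding: f_k = 6^k/k! (from e^(6x)) and g_k = 5^k (from 1/(1 - 5x)). So the Hadamard coefficient (f * g)_k = 6^k 5^k / k! = (30)^k / k!.
For k = 11: 30^11/11! = 17714700000000000/39916800 = 34171875000/77.

34171875000/77


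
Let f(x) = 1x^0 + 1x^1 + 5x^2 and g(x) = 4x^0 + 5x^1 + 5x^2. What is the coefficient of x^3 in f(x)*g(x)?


Cauchy product at x^3:
1*5 + 5*5
= 30

30


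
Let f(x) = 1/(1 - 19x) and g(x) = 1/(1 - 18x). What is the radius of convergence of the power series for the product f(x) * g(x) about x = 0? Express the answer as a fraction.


The radius of 1/(1 - 19x) is 1/19 (nearest singularity at x = 1/19), and the radius of 1/(1 - 18x) is 1/18.
The product f(x)*g(x) = 1/((1 - 19x)(1 - 18x)) has singularities at both 1/19 and 1/18, so its radius of convergence is the distance to the nearest one:
min(1/19, 1/18) = 1/19.

1/19


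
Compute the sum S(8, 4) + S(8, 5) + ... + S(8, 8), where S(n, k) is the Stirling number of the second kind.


By definition, S(n, k) counts partitions of an n-set into exactly k nonempty blocks.
Computing row n = 8 for k = 4..8:
S(8, k): 1701, 1050, 266, 28, 1
Sum = 3046.

3046


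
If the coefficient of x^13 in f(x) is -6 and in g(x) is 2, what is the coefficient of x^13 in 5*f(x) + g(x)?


Scalar multiplication scales coefficients: 5 * -6 = -30.
Then add the g coefficient: -30 + 2
= -28

-28


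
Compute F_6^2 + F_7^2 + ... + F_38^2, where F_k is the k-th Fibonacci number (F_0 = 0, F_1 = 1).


There is a standard identity sum_{k=0}^{N} F_k^2 = F_N * F_{N+1} (proved inductively from the telescoping relation F_k^2 = F_k F_{k+1} - F_{k-1} F_k). Then
sum_{k=6}^{38} F_k^2 = F_38 F_39 - F_5 F_6.
Computing: F_38 = 39088169, F_39 = 63245986, F_5 = 5, F_6 = 8.
Sum = 39088169 * 63245986 - 5 * 8 = 2472169789339594.

2472169789339594


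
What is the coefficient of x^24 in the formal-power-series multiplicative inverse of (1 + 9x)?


The inverse is 1/(1 + 9x). Apply the geometric identity 1/(1 - y) = sum_{k>=0} y^k with y = -9x:
1/(1 + 9x) = sum_{k>=0} (-9)^k x^k.
So the coefficient of x^24 is (-9)^24 = 79766443076872509863361.

79766443076872509863361


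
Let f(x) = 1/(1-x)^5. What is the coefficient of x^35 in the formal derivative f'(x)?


Differentiate: d/dx [ 1/(1-x)^r ] = r / (1-x)^(r+1).
Here r = 5, so f'(x) = 5 / (1-x)^6.
The expansion of 1/(1-x)^(r+1) has coefficient of x^n equal to C(n+r, r).
So the coefficient of x^35 in f'(x) is
5 * C(40, 5) = 5 * 658008 = 3290040

3290040


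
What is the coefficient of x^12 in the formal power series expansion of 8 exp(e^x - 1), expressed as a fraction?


exp(e^x - 1) is the exponential generating function for the Bell numbers Bell_k: exp(e^x - 1) = sum_{k>=0} Bell_k x^k / k!.
So the coefficient of x^12 in 8 exp(e^x - 1) is 8 Bell_12 / 12!.
Computing: Bell_12 = 4213597 and 12! = 479001600, giving
8 * 4213597/479001600 = 4213597/59875200.

4213597/59875200


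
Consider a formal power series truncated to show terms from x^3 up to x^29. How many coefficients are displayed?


From x^3 to x^29 inclusive, the count is 29 - 3 + 1 = 27.

27


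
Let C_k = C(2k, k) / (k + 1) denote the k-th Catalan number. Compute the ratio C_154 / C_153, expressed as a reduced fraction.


Using C_k = (2k)! / (k! (k+1)!), the ratio C_{k+1}/C_k simplifies to
C_{k+1}/C_k = [(2k+2)! / ((k+1)! (k+2)!)] * [k! (k+1)! / (2k)!]
 = (2k+2)(2k+1) / ((k+1)(k+2)) = 2(2k+1) / (k+2).
For k = 153: 2(2*153 + 1) / (153 + 2) = 614/155 = 614/155.

614/155


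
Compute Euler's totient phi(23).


phi(n) counts integers in [1, n] coprime to n. Using the multiplicative formula phi(n) = n * prod_{p | n} (1 - 1/p):
23 = 23, so
phi(23) = 23 * (1 - 1/23) = 22.

22


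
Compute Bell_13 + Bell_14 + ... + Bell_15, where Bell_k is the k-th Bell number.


Recall Bell_k counts set partitions of a k-set (with Bell_0 = 1 by convention).
Bell_13 through Bell_15: 27644437, 190899322, 1382958545
Sum = 27644437 + 190899322 + 1382958545 = 1601502304.

1601502304


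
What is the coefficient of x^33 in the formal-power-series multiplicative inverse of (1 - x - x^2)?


Let the inverse be f(x) = sum_{k>=0} a_k x^k. From f(x) * (1 - x - x^2) = 1 and matching coefficients:
 x^0: a_0 = 1.
 x^1: a_1 - a_0 = 0, so a_1 = 1.
 x^k (k >= 2): a_k - a_{k-1} - a_{k-2} = 0, i.e. a_k = a_{k-1} + a_{k-2}.
This is the Fibonacci-type recurrence shifted so that a_0 = a_1 = 1.
Iterating: a_0=1, a_1=1, a_2=2, a_3=3, a_4=5, a_5=8, a_6=13, a_7=21, a_8=34, a_9=55, ...
a_33 = 5702887.

5702887


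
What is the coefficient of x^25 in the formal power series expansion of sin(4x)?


The Maclaurin series is sin(t) = sum_{k>=0} (-1)^k t^(2k+1) / (2k+1)!, so substituting t = 4x, only odd powers of x are nonzero, with coefficient of x^(2k+1) equal to (-1)^k 4^(2k+1) / (2k+1)!.
Write 25 = 2*12 + 1, giving the coefficient (-1)^12 * 4^25 / 25! = 1125899906842624/15511210043330985984000000 = 268435456/3698160658676859375.

268435456/3698160658676859375


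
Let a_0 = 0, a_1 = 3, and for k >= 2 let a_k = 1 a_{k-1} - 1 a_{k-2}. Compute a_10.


Iterating the recurrence forward:
a_0 = 0
a_1 = 3
a_2 = 1*3 - 1*0 = 3
a_3 = 1*3 - 1*3 = 0
a_4 = 1*0 - 1*3 = -3
a_5 = 1*-3 - 1*0 = -3
a_6 = 1*-3 - 1*-3 = 0
a_7 = 1*0 - 1*-3 = 3
a_8 = 1*3 - 1*0 = 3
a_9 = 1*3 - 1*3 = 0
a_10 = 1*0 - 1*3 = -3
So a_10 = -3.

-3


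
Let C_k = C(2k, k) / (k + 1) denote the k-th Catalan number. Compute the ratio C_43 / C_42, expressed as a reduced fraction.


Using C_k = (2k)! / (k! (k+1)!), the ratio C_{k+1}/C_k simplifies to
C_{k+1}/C_k = [(2k+2)! / ((k+1)! (k+2)!)] * [k! (k+1)! / (2k)!]
 = (2k+2)(2k+1) / ((k+1)(k+2)) = 2(2k+1) / (k+2).
For k = 42: 2(2*42 + 1) / (42 + 2) = 170/44 = 85/22.

85/22


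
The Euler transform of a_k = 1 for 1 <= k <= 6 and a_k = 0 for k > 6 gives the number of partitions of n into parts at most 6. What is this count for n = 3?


Partitions of 3 into parts at most 6:
Using generating function (1-x)^(-1)(1-x^2)^(-1)...(1-x^6)^(-1),
the coefficient of x^3 = 3

3


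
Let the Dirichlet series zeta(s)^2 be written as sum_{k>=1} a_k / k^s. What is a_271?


The Dirichlet convolution of the constant function 1 with itself gives (1 * 1)(k) = sum_{d | k} 1 = d(k), the number of positive divisors of k.
Since zeta(s) = sum_{k>=1} 1/k^s, we have zeta(s)^2 = sum_{k>=1} d(k)/k^s, so a_k = d(k).
For k = 271: the divisors are 1, 271.
Count = 2.

2


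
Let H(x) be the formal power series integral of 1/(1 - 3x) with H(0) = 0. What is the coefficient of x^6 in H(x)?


1/(1 - 3x) = sum_{k>=0} 3^k x^k. Integrating termwise with H(0) = 0:
H(x) = sum_{k>=0} 3^k x^(k+1) / (k+1) = sum_{m>=1} 3^(m-1) x^m / m.
For m = 6: 3^5/6 = 243/6 = 81/2.

81/2


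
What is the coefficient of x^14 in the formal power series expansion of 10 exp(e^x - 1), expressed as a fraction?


exp(e^x - 1) is the exponential generating function for the Bell numbers Bell_k: exp(e^x - 1) = sum_{k>=0} Bell_k x^k / k!.
So the coefficient of x^14 in 10 exp(e^x - 1) is 10 Bell_14 / 14!.
Computing: Bell_14 = 190899322 and 14! = 87178291200, giving
10 * 190899322/87178291200 = 95449661/4358914560.

95449661/4358914560


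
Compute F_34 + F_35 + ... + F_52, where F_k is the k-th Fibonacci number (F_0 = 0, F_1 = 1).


Use the identity sum_{k=0}^{N} F_k = F_{N+2} - 1 (which follows from F_{k+2} - F_{k+1} = F_k). Then
sum_{k=34}^{52} F_k = (F_{54} - 1) - (F_{35} - 1) = F_{54} - F_{35}.
Computing: F_{54} = 86267571272, F_{35} = 9227465, so
Sum = 86267571272 - 9227465 = 86258343807.

86258343807


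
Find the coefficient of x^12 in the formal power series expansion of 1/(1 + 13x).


Write 1/(1 + c x) = 1/(1 - (-c) x) and apply the geometric-series identity
1/(1 - y) = sum_{k>=0} y^k to get 1/(1 + c x) = sum_{k>=0} (-c)^k x^k.
So the coefficient of x^k is (-c)^k = (-1)^k * c^k.
Here c = 13 and k = 12:
(-13)^12 = 1 * 23298085122481 = 23298085122481

23298085122481


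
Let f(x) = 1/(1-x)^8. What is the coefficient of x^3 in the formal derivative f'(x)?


Differentiate: d/dx [ 1/(1-x)^r ] = r / (1-x)^(r+1).
Here r = 8, so f'(x) = 8 / (1-x)^9.
The expansion of 1/(1-x)^(r+1) has coefficient of x^n equal to C(n+r, r).
So the coefficient of x^3 in f'(x) is
8 * C(11, 8) = 8 * 165 = 1320

1320


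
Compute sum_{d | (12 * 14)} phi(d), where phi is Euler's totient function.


First, 12 * 14 = 168. One classical identity is sum_{d | n} phi(d) = n (each k in [1, n] has a unique gcd with n, and among the k's with gcd(k, n) = n/d there are phi(d) of them). So the sum equals 168. We also verify directly:
Divisors of 168: 1, 2, 3, 4, 6, 7, 8, 12, 14, 21, 24, 28, 42, 56, 84, 168.
phi values: 1, 1, 2, 2, 2, 6, 4, 4, 6, 12, 8, 12, 12, 24, 24, 48.
Sum = 168.

168


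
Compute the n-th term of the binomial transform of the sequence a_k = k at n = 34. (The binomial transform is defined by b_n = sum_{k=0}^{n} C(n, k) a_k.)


With a_k = k, b_n = sum_{k=0}^{n} C(n, k) k. Using k * C(n, k) = n * C(n-1, k-1) gives b_n = n * sum_{k>=1} C(n-1, k-1) = n * 2^(n-1).
For n = 34: 34 * 2^33 = 34 * 8589934592 = 292057776128.

292057776128


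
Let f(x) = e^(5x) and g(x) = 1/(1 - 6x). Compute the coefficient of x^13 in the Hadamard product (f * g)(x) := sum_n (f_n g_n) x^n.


Expanding: f_k = 5^k/k! (from e^(5x)) and g_k = 6^k (from 1/(1 - 6x)). So the Hadamard coefficient (f * g)_k = 5^k 6^k / k! = (30)^k / k!.
For k = 13: 30^13/13! = 15943230000000000000/6227020800 = 2562890625000/1001.

2562890625000/1001


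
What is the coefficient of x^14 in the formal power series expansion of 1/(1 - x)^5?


The expansion 1/(1 - x)^r = sum_{k>=0} C(k + r - 1, r - 1) x^k follows from the multiset / negative-binomial theorem (or from repeated differentiation of the geometric series).
For r = 5 and k = 14:
C(18, 4) = 6402373705728000 / (24 * 87178291200) = 3060.

3060


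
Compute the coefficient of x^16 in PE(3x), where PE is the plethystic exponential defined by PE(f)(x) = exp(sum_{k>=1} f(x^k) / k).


With f(x) = 3x, the exponent is sum_{k>=1} 3 x^k / k = 3 * (-ln(1 - x)). Exponentiating:
PE(3x) = exp(-3 ln(1 - x)) = 1/(1 - x)^3.
By the negative binomial expansion, [x^n] 1/(1 - x)^3 = C(n + 2, 2).
For n = 16: C(18, 2) = 153.

153


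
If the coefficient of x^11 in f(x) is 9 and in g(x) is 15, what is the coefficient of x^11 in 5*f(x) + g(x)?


Scalar multiplication scales coefficients: 5 * 9 = 45.
Then add the g coefficient: 45 + 15
= 60

60


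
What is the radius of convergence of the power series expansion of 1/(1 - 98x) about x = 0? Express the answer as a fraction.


Expanding 1/(1 - 98x) = sum_{k>=0} 98^k x^k, the series converges when |98x| < 1, i.e., |x| < 1/98.
So the radius of convergence is 1/98 = 1/98.

1/98


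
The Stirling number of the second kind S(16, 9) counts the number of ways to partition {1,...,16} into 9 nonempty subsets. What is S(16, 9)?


Using the explicit formula S(n,k) = (1/k!) sum_{j=0}^{k} (-1)^(k-j) C(k,j) j^n:
S(16, 9) = 820784250
Equivalently, S(n,k) is n! times the coefficient of x^n in the EGF (e^x - 1)^k / k!.

820784250


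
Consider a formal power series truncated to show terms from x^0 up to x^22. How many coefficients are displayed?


From x^0 to x^22 inclusive, the count is 22 - 0 + 1 = 23.

23


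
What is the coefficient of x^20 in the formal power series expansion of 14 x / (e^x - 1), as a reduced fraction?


The exponential generating function for Bernoulli numbers is
x / (e^x - 1) = sum_{k>=0} B_k x^k / k!.
So the coefficient of x^20 in 14 x / (e^x - 1) is 14 B_20 / 20!.
Computing: B_20 = -174611/330, 20! = 2432902008176640000, giving
14 * -174611/330 / 2432902008176640000 = -174611/57346975907020800000.

-174611/57346975907020800000


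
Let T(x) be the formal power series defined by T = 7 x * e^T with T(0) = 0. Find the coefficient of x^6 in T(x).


Apply the Lagrange inversion formula: if T = 7 x * phi(T) with phi(t) = e^t, then
[x^n] T = 7^n * (1/n) [t^(n-1)] phi(t)^n = 7^n * (1/n) [t^(n-1)] e^(n t) = 7^n * (1/n) * n^(n-1) / (n-1)! = 7^n * n^(n-1) / n!.
When c = 1 this is the Cayley count of rooted labeled trees on n vertices, divided by n!.
For n = 6: 7^6 * 6^5 / 6! = 117649 * 7776/720 = 6353046/5.

6353046/5


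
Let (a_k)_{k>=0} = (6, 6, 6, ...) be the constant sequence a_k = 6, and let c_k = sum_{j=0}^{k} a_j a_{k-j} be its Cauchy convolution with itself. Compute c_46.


Since a_j = 6 for all j >= 0, the convolution sum becomes
c_k = sum_{j=0}^{k} 6 * 6 = 36 * (k + 1).
Equivalently, the generating function of (a_k) is 6/(1 - x) and its square is 36/(1 - x)^2 = sum_{k>=0} 36(k + 1) x^k.
For k = 46: 36 * 47 = 1692.

1692


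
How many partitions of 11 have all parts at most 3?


Using the generating function (1-x)^(-1)(1-x^2)^(-1)(1-x^3)^(-1),
the coefficient of x^11 counts these restricted partitions.
Result = 16

16


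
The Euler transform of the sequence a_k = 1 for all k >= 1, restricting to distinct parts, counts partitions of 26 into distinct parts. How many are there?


Partitions of 26 into distinct parts can be computed via generating function.
Product (1+x)(1+x^2)(1+x^3)...
The coefficient of x^26 = 165

165


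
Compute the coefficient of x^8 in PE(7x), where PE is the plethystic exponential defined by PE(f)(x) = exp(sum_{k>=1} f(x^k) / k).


With f(x) = 7x, the exponent is sum_{k>=1} 7 x^k / k = 7 * (-ln(1 - x)). Exponentiating:
PE(7x) = exp(-7 ln(1 - x)) = 1/(1 - x)^7.
By the negative binomial expansion, [x^n] 1/(1 - x)^7 = C(n + 6, 6).
For n = 8: C(14, 6) = 3003.

3003


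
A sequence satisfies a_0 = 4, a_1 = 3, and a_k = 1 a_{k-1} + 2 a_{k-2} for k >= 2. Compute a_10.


The characteristic equation is t^2 - 1 t - 2 = 0, with roots r_1 = 2 and r_2 = -1 (so c_1 = r_1 + r_2, c_2 = -r_1 r_2 as required).
One can use the closed form a_n = A r_1^n + B r_2^n, but direct iteration is more reliable:
a_0 = 4, a_1 = 3, a_2 = 11, a_3 = 17, a_4 = 39, a_5 = 73, a_6 = 151, a_7 = 297, a_8 = 599, a_9 = 1193, a_10 = 2391.
So a_10 = 2391.

2391


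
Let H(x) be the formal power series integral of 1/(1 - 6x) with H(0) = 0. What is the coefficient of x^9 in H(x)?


1/(1 - 6x) = sum_{k>=0} 6^k x^k. Integrating termwise with H(0) = 0:
H(x) = sum_{k>=0} 6^k x^(k+1) / (k+1) = sum_{m>=1} 6^(m-1) x^m / m.
For m = 9: 6^8/9 = 1679616/9 = 186624.

186624


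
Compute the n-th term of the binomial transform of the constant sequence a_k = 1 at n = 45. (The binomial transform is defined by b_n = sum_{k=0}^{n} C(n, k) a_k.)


With a_k = 1 for all k, b_n = sum_{k=0}^{n} C(n, k) = 2^n by the binomial theorem.
For n = 45: 2^45 = 35184372088832.

35184372088832


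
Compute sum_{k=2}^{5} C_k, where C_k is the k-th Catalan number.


C_2 through C_5: 2, 5, 14, 42
Sum = 2 + 5 + 14 + 42
= 63

63


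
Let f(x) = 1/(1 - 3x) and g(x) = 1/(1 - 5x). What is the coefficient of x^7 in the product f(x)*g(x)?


The coefficient of x^n in f*g is the Cauchy product: sum_{k=0}^{n} a^k * b^(n-k).
With a=3, b=5, n=7:
sum_{k=0}^{7} 3^k * 5^(7-k)
= 192032

192032


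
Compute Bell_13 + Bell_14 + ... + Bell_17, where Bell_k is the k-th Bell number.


Recall Bell_k counts set partitions of a k-set (with Bell_0 = 1 by convention).
Bell_13 through Bell_17: 27644437, 190899322, 1382958545, 10480142147, 82864869804
Sum = 27644437 + 190899322 + 1382958545 + 10480142147 + 82864869804 = 94946514255.

94946514255


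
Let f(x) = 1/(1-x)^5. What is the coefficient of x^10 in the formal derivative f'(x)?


Differentiate: d/dx [ 1/(1-x)^r ] = r / (1-x)^(r+1).
Here r = 5, so f'(x) = 5 / (1-x)^6.
The expansion of 1/(1-x)^(r+1) has coefficient of x^n equal to C(n+r, r).
So the coefficient of x^10 in f'(x) is
5 * C(15, 5) = 5 * 3003 = 15015

15015


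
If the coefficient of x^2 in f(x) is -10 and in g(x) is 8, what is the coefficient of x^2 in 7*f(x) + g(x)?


Scalar multiplication scales coefficients: 7 * -10 = -70.
Then add the g coefficient: -70 + 8
= -62

-62


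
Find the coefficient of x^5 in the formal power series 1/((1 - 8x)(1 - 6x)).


By partial fractions or Cauchy convolution:
The coefficient equals sum_{k=0}^{5} 8^k * 6^(5-k).
= 107744

107744
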